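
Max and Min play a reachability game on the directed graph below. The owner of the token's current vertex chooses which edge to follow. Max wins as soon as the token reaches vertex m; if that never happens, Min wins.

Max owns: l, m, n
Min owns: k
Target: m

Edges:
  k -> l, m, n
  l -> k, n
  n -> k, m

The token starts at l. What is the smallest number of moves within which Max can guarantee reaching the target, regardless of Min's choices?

2

A0 = {m}
A1: add {n} — n (Max) has n→m.
A2: add {l} — l (Max) has l→n.
l enters the attractor at level 2, so Max can force the target in 2 moves from there.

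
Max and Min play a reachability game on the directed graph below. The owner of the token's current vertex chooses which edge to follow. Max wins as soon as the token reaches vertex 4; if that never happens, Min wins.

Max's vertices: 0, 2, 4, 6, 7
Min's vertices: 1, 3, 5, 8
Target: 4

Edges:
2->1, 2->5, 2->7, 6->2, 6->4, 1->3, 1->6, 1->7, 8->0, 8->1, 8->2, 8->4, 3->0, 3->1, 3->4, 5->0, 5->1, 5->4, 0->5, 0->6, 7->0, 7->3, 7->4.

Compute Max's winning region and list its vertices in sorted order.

A0 = {4}
A1: add {6, 7} — 6 (Max) has 6→4; 7 (Max) has 7→4.
A2: add {0, 2} — 0 (Max) has 0→6; 2 (Max) has 2→7.
A3 = A2; e.g. 1 (Min) can still go to 3. Fixed point.
Max's winning region = {0, 2, 4, 6, 7}.

0, 2, 4, 6, 7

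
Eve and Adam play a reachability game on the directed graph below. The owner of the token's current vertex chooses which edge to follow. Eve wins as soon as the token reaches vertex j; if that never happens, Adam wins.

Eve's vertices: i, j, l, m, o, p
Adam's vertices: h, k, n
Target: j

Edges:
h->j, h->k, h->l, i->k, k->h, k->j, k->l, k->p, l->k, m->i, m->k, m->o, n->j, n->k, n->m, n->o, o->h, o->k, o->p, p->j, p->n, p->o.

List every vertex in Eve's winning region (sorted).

j, m, o, p

A0 = {j}
A1: add {p} — p (Eve) has p→j.
A2: add {o} — o (Eve) has o→p.
A3: add {m} — m (Eve) has m→o.
A4 = A3; e.g. h (Adam) can still go to k. Fixed point.
Eve's winning region = {j, m, o, p}.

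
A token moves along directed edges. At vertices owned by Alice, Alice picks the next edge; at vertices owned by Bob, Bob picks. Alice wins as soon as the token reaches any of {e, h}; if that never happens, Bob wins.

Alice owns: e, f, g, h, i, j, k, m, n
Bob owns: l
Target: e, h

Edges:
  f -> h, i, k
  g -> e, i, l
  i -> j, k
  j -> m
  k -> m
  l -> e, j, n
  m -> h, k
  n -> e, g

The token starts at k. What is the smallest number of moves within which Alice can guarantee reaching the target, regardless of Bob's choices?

2

A0 = {e, h}
A1: add {f, g, m, n} — f (Alice) has f→h; g (Alice) has g→e; m (Alice) has m→h; n (Alice) has n→e.
A2: add {j, k} — j (Alice) has j→m; k (Alice) has k→m.
k enters the attractor at level 2, so Alice can force the target in 2 moves from there.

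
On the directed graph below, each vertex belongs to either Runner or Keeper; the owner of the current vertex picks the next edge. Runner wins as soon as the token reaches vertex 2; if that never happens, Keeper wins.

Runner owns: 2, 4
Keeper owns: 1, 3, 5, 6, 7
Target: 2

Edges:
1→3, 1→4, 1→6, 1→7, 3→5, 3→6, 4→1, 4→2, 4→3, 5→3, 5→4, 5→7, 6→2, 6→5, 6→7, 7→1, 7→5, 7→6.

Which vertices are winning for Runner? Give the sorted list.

A0 = {2}
A1: add {4} — 4 (Runner) has 4→2.
A2 = A1; e.g. 1 (Keeper) can still go to 3. Fixed point.
Runner's winning region = {2, 4}.

2, 4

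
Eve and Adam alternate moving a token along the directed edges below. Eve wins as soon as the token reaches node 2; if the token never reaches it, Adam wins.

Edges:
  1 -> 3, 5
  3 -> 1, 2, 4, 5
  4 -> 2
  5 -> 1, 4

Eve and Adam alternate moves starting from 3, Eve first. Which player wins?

Track states (vertex, player-to-move).
A0 = {(2,Eve), (2,Adam)}
A1: add {(3,Eve), (4,Eve), (4,Adam)}.
(3,Eve) ∈ A1 ⇒ Eve forces the target.

Eve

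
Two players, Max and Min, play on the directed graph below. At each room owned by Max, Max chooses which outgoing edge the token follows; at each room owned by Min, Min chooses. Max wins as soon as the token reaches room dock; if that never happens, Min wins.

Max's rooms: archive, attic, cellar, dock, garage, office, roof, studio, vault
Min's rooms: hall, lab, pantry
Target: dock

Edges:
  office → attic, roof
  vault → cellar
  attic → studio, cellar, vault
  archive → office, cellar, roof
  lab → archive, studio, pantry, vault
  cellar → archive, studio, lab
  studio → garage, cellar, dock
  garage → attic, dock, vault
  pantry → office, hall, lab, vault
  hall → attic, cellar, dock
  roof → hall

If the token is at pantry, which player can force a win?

A0 = {dock}
A1: add {garage, studio} — garage (Max) has garage→dock; studio (Max) has studio→dock.
A2: add {attic, cellar} — attic (Max) has attic→studio; cellar (Max) has cellar→studio.
A3: add {archive, hall, office, vault} — office (Max) has office→attic; archive (Max) has archive→cellar; hall (Min): all of {attic, cellar, dock} already in; vault (Max) has vault→cellar.
A4: add {roof} — roof (Max) has roof→hall.
A5 = A4; e.g. pantry (Min) can still go to lab. Fixed point.
pantry never enters the attractor, so Min can avoid the target forever.

Min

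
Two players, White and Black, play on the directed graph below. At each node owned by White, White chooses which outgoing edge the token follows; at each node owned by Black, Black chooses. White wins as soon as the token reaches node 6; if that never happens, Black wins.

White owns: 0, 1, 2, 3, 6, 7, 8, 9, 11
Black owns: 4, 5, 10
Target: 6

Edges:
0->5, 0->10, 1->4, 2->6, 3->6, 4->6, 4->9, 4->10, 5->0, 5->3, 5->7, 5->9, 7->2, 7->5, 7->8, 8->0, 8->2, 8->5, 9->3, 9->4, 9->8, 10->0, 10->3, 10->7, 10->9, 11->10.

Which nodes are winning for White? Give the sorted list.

A0 = {6}
A1: add {2, 3} — 2 (White) has 2→6; 3 (White) has 3→6.
A2: add {7, 8, 9} — 7 (White) has 7→2; 8 (White) has 8→2; 9 (White) has 9→3.
A3 = A2; e.g. 0 (White) has no edge into A2. Fixed point.
White's winning region = {2, 3, 6, 7, 8, 9}.

2, 3, 6, 7, 8, 9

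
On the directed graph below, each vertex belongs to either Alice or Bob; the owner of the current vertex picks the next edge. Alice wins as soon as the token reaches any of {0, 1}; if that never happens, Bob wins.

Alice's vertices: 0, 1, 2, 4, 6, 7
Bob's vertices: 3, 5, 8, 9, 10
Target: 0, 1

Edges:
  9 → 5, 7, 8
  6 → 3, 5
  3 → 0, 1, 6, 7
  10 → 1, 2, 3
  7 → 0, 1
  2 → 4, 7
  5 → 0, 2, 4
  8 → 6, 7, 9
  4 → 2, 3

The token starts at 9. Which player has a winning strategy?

Bob

A0 = {0, 1}
A1: add {7} — 7 (Alice) has 7→0.
A2: add {2} — 2 (Alice) has 2→7.
A3: add {4} — 4 (Alice) has 4→2.
A4: add {5} — 5 (Bob): all of {0, 2, 4} already in.
A5: add {6} — 6 (Alice) has 6→5.
A6: add {3} — 3 (Bob): all of {0, 1, 6, 7} already in.
A7: add {10} — 10 (Bob): all of {1, 2, 3} already in.
A8 = A7; e.g. 8 (Bob) can still go to 9. Fixed point.
9 never enters the attractor, so Bob can avoid the target forever.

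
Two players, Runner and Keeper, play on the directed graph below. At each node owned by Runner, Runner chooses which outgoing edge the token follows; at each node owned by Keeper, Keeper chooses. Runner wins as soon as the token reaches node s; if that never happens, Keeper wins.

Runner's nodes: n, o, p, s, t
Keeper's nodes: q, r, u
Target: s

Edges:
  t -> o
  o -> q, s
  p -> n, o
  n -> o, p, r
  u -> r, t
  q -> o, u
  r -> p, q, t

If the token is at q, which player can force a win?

A0 = {s}
A1: add {o} — o (Runner) has o→s.
A2: add {n, p, t} — n (Runner) has n→o; p (Runner) has p→o; t (Runner) has t→o.
A3 = A2; e.g. q (Keeper) can still go to u. Fixed point.
q never enters the attractor, so Keeper can avoid the target forever.

Keeper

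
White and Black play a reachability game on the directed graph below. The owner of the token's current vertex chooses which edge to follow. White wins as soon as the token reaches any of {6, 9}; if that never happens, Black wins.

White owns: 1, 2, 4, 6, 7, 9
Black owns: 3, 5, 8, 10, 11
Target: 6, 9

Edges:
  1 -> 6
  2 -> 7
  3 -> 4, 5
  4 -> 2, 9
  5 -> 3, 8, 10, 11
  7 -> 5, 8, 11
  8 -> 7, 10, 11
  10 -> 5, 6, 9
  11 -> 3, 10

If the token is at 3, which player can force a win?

A0 = {6, 9}
A1: add {1, 4} — 1 (White) has 1→6; 4 (White) has 4→9.
A2 = A1; e.g. 2 (White) has no edge into A1. Fixed point.
3 never enters the attractor, so Black can avoid the target forever.

Black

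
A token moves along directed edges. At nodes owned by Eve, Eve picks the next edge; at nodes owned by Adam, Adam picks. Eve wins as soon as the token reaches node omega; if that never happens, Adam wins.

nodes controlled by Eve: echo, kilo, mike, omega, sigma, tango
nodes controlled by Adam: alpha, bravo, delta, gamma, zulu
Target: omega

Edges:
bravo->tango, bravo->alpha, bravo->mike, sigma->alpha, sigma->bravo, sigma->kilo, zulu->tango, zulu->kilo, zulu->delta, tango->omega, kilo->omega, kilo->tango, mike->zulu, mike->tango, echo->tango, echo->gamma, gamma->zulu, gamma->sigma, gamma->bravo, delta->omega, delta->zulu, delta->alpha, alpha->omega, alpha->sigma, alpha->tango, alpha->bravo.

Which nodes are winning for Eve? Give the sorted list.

echo, kilo, mike, omega, sigma, tango

A0 = {omega}
A1: add {kilo, tango} — tango (Eve) has tango→omega; kilo (Eve) has kilo→omega.
A2: add {echo, mike, sigma} — echo (Eve) has echo→tango; sigma (Eve) has sigma→kilo; mike (Eve) has mike→tango.
A3 = A2; e.g. zulu (Adam) can still go to delta. Fixed point.
Eve's winning region = {echo, kilo, mike, omega, sigma, tango}.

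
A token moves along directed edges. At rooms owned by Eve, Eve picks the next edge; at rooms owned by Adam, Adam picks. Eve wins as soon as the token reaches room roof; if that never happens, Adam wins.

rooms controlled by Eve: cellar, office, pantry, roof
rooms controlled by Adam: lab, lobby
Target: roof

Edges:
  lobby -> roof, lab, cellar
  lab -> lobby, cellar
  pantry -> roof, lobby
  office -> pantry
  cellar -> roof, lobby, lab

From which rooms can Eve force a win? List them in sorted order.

cellar, office, pantry, roof

A0 = {roof}
A1: add {cellar, pantry} — pantry (Eve) has pantry→roof; cellar (Eve) has cellar→roof.
A2: add {office} — office (Eve) has office→pantry.
A3 = A2; e.g. lobby (Adam) can still go to lab. Fixed point.
Eve's winning region = {cellar, office, pantry, roof}.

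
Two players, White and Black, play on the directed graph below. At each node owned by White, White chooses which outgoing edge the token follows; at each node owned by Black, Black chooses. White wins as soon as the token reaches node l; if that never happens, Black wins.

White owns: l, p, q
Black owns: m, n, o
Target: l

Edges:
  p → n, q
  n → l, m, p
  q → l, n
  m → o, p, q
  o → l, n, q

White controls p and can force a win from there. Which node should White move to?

A0 = {l}
A1: add {q} — q (White) has q→l.
A2: add {p} — p (White) has p→q.
A3 = A2; e.g. m (Black) can still go to o. Fixed point.
From p, successor q is in the attractor (rank 1); the other successor n is not.

q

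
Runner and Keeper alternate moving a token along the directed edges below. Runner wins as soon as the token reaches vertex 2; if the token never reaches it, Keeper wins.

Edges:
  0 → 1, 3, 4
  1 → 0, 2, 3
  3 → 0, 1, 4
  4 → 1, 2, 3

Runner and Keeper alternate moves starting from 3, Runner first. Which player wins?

Keeper

Track states (vertex, player-to-move).
A0 = {(2,Runner), (2,Keeper)}
A1: add {(1,Runner), (4,Runner)}.
A2 = A1; e.g. (0,Runner) stays out. (3,Runner) never enters ⇒ Keeper avoids the target.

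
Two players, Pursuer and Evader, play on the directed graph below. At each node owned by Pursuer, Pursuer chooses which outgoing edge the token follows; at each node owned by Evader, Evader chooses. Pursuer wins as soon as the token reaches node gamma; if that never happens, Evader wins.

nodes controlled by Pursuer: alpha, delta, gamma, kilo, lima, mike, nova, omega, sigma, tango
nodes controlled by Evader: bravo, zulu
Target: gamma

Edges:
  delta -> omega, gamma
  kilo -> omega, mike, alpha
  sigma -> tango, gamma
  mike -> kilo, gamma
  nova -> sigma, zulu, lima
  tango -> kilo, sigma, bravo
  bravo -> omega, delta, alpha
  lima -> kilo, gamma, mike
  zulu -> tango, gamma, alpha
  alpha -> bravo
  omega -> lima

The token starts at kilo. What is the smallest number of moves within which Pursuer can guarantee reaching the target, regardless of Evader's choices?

A0 = {gamma}
A1: add {delta, lima, mike, sigma} — delta (Pursuer) has delta→gamma; sigma (Pursuer) has sigma→gamma; mike (Pursuer) has mike→gamma; lima (Pursuer) has lima→gamma.
A2: add {kilo, nova, omega, tango} — nova (Pursuer) has nova→sigma; omega (Pursuer) has omega→lima; tango (Pursuer) has tango→sigma; kilo (Pursuer) has kilo→mike.
A3 = A2; e.g. zulu (Evader) can still go to alpha. Fixed point.
kilo enters the attractor at level 2, so Pursuer can force the target in 2 moves from there.

2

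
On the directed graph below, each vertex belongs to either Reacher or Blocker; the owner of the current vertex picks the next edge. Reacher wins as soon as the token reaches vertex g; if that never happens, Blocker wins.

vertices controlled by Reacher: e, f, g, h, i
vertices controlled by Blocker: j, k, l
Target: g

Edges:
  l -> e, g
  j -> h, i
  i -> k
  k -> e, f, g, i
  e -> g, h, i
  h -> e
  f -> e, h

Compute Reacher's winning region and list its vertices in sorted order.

A0 = {g}
A1: add {e} — e (Reacher) has e→g.
A2: add {f, h, l} — f (Reacher) has f→e; h (Reacher) has h→e; l (Blocker): all of {e, g} already in.
A3 = A2; e.g. i (Reacher) has no edge into A2. Fixed point.
Reacher's winning region = {e, f, g, h, l}.

e, f, g, h, l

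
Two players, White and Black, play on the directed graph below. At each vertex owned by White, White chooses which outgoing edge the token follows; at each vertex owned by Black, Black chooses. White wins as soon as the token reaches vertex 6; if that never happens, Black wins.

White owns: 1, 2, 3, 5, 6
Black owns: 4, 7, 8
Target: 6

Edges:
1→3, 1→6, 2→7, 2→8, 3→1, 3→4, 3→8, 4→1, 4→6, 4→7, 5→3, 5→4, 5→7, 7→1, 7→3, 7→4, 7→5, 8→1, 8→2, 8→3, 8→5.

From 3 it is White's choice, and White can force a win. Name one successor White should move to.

A0 = {6}
A1: add {1} — 1 (White) has 1→6.
A2: add {3} — 3 (White) has 3→1.
A3: add {5} — 5 (White) has 5→3.
A4 = A3; e.g. 2 (White) has no edge into A3. Fixed point.
From 3, successor 1 is in the attractor (rank 1); the other successors 4, 8 are not.

1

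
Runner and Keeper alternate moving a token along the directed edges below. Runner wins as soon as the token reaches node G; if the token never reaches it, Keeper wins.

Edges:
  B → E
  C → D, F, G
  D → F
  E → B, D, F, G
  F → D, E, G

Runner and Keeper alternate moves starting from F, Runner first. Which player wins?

Track states (vertex, player-to-move).
A0 = {(G,Runner), (G,Keeper)}
A1: add {(C,Runner), (E,Runner), (F,Runner)}.
(F,Runner) ∈ A1 ⇒ Runner forces the target.

Runner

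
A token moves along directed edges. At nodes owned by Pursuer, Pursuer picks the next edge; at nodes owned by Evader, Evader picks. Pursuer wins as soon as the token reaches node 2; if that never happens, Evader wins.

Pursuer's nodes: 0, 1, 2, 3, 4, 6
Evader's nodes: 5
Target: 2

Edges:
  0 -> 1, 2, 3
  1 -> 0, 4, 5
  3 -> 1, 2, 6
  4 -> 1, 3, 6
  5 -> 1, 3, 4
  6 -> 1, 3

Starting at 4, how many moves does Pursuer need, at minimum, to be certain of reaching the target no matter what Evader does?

A0 = {2}
A1: add {0, 3} — 0 (Pursuer) has 0→2; 3 (Pursuer) has 3→2.
A2: add {1, 4, 6} — 1 (Pursuer) has 1→0; 4 (Pursuer) has 4→3; 6 (Pursuer) has 6→3.
4 enters the attractor at level 2, so Pursuer can force the target in 2 moves from there.

2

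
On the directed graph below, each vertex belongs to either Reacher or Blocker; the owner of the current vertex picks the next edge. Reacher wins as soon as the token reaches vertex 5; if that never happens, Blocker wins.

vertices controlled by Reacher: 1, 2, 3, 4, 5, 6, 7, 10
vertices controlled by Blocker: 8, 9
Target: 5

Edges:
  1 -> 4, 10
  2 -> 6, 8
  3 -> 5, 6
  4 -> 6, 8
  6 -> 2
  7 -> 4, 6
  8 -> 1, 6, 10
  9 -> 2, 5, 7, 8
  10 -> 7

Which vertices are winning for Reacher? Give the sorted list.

3, 5

A0 = {5}
A1: add {3} — 3 (Reacher) has 3→5.
A2 = A1; e.g. 1 (Reacher) has no edge into A1. Fixed point.
Reacher's winning region = {3, 5}.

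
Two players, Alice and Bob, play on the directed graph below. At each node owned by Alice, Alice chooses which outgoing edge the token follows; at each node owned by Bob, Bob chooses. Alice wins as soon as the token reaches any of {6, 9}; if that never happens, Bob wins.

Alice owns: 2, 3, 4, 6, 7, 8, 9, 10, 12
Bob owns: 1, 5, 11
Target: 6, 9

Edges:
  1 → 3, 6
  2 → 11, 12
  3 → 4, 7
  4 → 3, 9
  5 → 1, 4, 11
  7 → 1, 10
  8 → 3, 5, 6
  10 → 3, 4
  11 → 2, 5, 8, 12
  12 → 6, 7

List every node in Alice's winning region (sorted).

1, 2, 3, 4, 6, 7, 8, 9, 10, 12

A0 = {6, 9}
A1: add {4, 8, 12} — 4 (Alice) has 4→9; 8 (Alice) has 8→6; 12 (Alice) has 12→6.
A2: add {2, 3, 10} — 2 (Alice) has 2→12; 3 (Alice) has 3→4; 10 (Alice) has 10→4.
A3: add {1, 7} — 1 (Bob): all of {3, 6} already in; 7 (Alice) has 7→10.
A4 = A3; e.g. 5 (Bob) can still go to 11. Fixed point.
Alice's winning region = {1, 2, 3, 4, 6, 7, 8, 9, 10, 12}.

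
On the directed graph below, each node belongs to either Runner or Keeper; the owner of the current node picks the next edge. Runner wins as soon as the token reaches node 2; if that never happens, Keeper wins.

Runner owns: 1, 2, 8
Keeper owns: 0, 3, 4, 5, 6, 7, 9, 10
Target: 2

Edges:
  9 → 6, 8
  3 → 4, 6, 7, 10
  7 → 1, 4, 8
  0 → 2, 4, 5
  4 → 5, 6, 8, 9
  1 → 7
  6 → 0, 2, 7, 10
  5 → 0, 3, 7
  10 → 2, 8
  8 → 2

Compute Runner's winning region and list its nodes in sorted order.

2, 8, 10

A0 = {2}
A1: add {8} — 8 (Runner) has 8→2.
A2: add {10} — 10 (Keeper): all of {2, 8} already in.
A3 = A2; e.g. 0 (Keeper) can still go to 4. Fixed point.
Runner's winning region = {2, 8, 10}.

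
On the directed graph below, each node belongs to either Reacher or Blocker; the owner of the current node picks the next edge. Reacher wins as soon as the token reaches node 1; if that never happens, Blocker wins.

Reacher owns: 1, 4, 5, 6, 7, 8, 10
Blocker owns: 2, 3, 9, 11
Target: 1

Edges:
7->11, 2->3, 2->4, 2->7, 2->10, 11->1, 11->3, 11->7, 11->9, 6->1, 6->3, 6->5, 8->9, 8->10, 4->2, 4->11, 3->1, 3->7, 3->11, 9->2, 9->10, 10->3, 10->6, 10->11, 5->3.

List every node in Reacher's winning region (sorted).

A0 = {1}
A1: add {6} — 6 (Reacher) has 6→1.
A2: add {10} — 10 (Reacher) has 10→6.
A3: add {8} — 8 (Reacher) has 8→10.
A4 = A3; e.g. 2 (Blocker) can still go to 3. Fixed point.
Reacher's winning region = {1, 6, 8, 10}.

1, 6, 8, 10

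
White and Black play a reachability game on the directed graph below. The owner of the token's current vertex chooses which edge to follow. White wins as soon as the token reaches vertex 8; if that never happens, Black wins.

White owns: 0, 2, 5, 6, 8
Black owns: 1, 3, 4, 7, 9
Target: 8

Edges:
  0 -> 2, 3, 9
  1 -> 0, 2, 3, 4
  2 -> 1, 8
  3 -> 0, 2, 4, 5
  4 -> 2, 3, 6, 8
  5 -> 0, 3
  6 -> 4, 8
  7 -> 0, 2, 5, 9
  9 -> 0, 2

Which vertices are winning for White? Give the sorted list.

A0 = {8}
A1: add {2, 6} — 2 (White) has 2→8; 6 (White) has 6→8.
A2: add {0} — 0 (White) has 0→2.
A3: add {5, 9} — 5 (White) has 5→0; 9 (Black): all of {0, 2} already in.
A4: add {7} — 7 (Black): all of {0, 2, 5, 9} already in.
A5 = A4; e.g. 1 (Black) can still go to 3. Fixed point.
White's winning region = {0, 2, 5, 6, 7, 8, 9}.

0, 2, 5, 6, 7, 8, 9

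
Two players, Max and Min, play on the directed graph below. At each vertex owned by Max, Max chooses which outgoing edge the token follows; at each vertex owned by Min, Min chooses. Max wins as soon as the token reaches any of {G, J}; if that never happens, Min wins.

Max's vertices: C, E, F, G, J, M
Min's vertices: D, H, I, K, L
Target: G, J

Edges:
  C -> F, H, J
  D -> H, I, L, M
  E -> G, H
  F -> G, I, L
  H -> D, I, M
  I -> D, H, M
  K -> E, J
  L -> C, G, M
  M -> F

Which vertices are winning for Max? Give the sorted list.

C, E, F, G, J, K, L, M

A0 = {G, J}
A1: add {C, E, F} — C (Max) has C→J; E (Max) has E→G; F (Max) has F→G.
A2: add {K, M} — K (Min): all of {E, J} already in; M (Max) has M→F.
A3: add {L} — L (Min): all of {C, G, M} already in.
A4 = A3; e.g. D (Min) can still go to H. Fixed point.
Max's winning region = {C, E, F, G, J, K, L, M}.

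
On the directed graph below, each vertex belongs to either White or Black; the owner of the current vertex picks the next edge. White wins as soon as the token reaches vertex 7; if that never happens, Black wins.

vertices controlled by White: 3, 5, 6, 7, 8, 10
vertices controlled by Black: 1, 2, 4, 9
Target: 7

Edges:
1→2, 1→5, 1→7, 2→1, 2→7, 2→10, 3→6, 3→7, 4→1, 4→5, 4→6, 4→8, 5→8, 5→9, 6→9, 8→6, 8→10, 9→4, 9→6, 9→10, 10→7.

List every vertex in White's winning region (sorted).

3, 5, 7, 8, 10

A0 = {7}
A1: add {3, 10} — 3 (White) has 3→7; 10 (White) has 10→7.
A2: add {8} — 8 (White) has 8→10.
A3: add {5} — 5 (White) has 5→8.
A4 = A3; e.g. 1 (Black) can still go to 2. Fixed point.
White's winning region = {3, 5, 7, 8, 10}.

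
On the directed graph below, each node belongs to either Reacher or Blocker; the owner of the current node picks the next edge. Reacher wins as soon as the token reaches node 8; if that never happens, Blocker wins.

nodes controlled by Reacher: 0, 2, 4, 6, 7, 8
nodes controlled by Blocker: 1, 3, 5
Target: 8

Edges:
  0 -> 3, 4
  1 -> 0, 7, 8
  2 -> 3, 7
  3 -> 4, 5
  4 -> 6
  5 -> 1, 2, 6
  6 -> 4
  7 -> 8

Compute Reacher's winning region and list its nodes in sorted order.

2, 7, 8

A0 = {8}
A1: add {7} — 7 (Reacher) has 7→8.
A2: add {2} — 2 (Reacher) has 2→7.
A3 = A2; e.g. 0 (Reacher) has no edge into A2. Fixed point.
Reacher's winning region = {2, 7, 8}.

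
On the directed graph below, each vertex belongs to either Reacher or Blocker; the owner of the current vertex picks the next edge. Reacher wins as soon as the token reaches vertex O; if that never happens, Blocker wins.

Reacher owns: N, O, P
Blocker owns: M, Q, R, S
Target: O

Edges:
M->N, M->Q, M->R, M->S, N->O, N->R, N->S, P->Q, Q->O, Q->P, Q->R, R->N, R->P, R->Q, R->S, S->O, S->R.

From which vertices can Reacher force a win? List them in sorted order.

N, O

A0 = {O}
A1: add {N} — N (Reacher) has N→O.
A2 = A1; e.g. M (Blocker) can still go to Q. Fixed point.
Reacher's winning region = {N, O}.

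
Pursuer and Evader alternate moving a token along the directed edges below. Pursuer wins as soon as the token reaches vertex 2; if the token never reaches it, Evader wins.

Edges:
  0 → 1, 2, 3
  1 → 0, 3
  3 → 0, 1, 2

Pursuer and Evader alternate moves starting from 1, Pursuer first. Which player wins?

Evader

Track states (vertex, player-to-move).
A0 = {(2,Pursuer), (2,Evader)}
A1: add {(0,Pursuer), (3,Pursuer)}.
A2: add {(1,Evader)}.
A3 = A2; e.g. (0,Evader) stays out. (1,Pursuer) never enters ⇒ Evader avoids the target.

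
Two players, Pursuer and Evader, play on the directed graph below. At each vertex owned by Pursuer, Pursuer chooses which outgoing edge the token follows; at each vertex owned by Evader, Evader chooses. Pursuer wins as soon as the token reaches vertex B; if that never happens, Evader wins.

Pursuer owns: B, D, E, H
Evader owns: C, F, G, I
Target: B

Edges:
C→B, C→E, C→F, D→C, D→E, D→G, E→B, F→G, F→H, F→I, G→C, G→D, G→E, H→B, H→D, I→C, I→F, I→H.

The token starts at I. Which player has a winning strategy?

Evader

A0 = {B}
A1: add {E, H} — E (Pursuer) has E→B; H (Pursuer) has H→B.
A2: add {D} — D (Pursuer) has D→E.
A3 = A2; e.g. C (Evader) can still go to F. Fixed point.
I never enters the attractor, so Evader can avoid the target forever.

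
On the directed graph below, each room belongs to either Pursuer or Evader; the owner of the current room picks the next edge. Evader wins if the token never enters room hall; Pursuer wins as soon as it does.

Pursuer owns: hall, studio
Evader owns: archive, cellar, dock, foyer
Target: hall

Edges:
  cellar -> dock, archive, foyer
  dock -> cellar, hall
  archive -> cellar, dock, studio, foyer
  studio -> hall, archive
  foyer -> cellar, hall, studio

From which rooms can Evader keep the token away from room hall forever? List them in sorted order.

archive, cellar, dock, foyer

A0 = {hall}
A1: add {studio} — studio (Pursuer) has studio→hall.
A2 = A1; e.g. cellar (Evader) can still go to dock. Fixed point.
Pursuer's attractor = {hall, studio}; Evader avoids the target exactly from the complement.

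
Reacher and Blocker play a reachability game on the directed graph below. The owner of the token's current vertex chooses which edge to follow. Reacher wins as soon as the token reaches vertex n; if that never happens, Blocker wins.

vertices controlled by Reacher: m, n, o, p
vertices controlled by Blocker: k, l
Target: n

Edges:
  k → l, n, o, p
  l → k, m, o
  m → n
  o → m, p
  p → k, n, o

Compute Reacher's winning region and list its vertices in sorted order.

m, n, o, p

A0 = {n}
A1: add {m, p} — m (Reacher) has m→n; p (Reacher) has p→n.
A2: add {o} — o (Reacher) has o→m.
A3 = A2; e.g. k (Blocker) can still go to l. Fixed point.
Reacher's winning region = {m, n, o, p}.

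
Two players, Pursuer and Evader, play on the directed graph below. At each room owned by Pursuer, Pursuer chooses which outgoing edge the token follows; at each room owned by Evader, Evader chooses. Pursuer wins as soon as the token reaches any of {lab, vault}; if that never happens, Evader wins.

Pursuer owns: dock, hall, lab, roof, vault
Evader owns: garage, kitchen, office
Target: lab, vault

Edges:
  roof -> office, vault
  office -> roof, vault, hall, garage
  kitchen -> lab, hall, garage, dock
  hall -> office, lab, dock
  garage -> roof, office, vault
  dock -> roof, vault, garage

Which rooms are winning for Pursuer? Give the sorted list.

dock, hall, lab, roof, vault

A0 = {lab, vault}
A1: add {dock, hall, roof} — roof (Pursuer) has roof→vault; hall (Pursuer) has hall→lab; dock (Pursuer) has dock→vault.
A2 = A1; e.g. office (Evader) can still go to garage. Fixed point.
Pursuer's winning region = {dock, hall, lab, roof, vault}.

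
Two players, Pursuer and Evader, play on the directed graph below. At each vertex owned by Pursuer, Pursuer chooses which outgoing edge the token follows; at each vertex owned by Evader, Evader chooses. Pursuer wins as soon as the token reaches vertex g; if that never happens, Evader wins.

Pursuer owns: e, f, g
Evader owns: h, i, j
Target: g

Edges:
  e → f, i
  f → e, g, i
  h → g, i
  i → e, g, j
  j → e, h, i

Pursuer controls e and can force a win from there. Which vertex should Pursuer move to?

f

A0 = {g}
A1: add {f} — f (Pursuer) has f→g.
A2: add {e} — e (Pursuer) has e→f.
A3 = A2; e.g. h (Evader) can still go to i. Fixed point.
From e, successor f is in the attractor (rank 1); the other successor i is not.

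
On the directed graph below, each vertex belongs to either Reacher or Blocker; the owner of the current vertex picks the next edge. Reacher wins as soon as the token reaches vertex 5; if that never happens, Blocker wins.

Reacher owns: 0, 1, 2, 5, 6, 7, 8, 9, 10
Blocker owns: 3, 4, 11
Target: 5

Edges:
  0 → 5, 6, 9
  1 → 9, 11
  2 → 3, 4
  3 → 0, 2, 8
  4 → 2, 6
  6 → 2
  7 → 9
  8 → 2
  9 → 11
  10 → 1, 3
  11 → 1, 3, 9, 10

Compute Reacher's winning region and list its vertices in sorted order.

A0 = {5}
A1: add {0} — 0 (Reacher) has 0→5.
A2 = A1; e.g. 1 (Reacher) has no edge into A1. Fixed point.
Reacher's winning region = {0, 5}.

0, 5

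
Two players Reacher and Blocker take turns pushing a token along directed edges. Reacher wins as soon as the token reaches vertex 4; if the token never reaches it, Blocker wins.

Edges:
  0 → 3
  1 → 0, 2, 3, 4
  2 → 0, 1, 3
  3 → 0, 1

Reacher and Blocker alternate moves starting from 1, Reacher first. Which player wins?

Reacher

Track states (vertex, player-to-move).
A0 = {(4,Reacher), (4,Blocker)}
A1: add {(1,Reacher)}.
(1,Reacher) ∈ A1 ⇒ Reacher forces the target.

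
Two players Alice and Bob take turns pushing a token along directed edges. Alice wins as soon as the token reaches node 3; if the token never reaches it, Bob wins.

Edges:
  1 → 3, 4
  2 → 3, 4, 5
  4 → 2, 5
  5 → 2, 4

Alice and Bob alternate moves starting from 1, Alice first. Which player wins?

Alice

Track states (vertex, player-to-move).
A0 = {(3,Alice), (3,Bob)}
A1: add {(1,Alice), (2,Alice)}.
(1,Alice) ∈ A1 ⇒ Alice forces the target.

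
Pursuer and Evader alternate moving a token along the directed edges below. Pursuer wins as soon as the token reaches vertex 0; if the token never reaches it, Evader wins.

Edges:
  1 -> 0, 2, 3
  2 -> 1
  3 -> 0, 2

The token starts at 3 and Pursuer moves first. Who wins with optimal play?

Track states (vertex, player-to-move).
A0 = {(0,Pursuer), (0,Evader)}
A1: add {(1,Pursuer), (3,Pursuer)}.
(3,Pursuer) ∈ A1 ⇒ Pursuer forces the target.

Pursuer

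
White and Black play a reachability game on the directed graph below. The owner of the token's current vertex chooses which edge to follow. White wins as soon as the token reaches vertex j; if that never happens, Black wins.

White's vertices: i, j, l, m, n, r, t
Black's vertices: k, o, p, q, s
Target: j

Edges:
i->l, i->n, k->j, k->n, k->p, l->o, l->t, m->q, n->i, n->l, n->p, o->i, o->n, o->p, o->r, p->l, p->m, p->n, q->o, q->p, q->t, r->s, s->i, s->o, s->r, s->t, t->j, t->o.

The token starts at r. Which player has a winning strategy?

A0 = {j}
A1: add {t} — t (White) has t→j.
A2: add {l} — l (White) has l→t.
A3: add {i, n} — i (White) has i→l; n (White) has n→l.
A4 = A3; e.g. k (Black) can still go to p. Fixed point.
r never enters the attractor, so Black can avoid the target forever.

Black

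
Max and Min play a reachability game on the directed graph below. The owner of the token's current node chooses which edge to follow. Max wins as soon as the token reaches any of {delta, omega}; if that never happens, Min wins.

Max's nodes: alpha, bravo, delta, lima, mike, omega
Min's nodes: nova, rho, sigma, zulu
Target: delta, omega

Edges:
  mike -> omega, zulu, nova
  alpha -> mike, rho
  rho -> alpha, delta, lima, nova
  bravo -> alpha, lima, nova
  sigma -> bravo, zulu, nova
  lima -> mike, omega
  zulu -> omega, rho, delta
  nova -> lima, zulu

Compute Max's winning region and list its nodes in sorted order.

A0 = {delta, omega}
A1: add {lima, mike} — mike (Max) has mike→omega; lima (Max) has lima→omega.
A2: add {alpha, bravo} — alpha (Max) has alpha→mike; bravo (Max) has bravo→lima.
A3 = A2; e.g. rho (Min) can still go to nova. Fixed point.
Max's winning region = {alpha, bravo, delta, lima, mike, omega}.

alpha, bravo, delta, lima, mike, omega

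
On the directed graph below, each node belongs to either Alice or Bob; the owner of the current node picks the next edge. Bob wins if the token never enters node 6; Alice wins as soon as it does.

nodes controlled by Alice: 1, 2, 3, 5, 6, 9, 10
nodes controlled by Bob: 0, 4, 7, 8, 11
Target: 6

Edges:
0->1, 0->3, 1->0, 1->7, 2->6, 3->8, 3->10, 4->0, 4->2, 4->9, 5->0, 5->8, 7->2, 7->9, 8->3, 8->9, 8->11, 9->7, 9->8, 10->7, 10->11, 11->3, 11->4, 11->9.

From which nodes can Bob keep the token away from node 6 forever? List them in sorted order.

A0 = {6}
A1: add {2} — 2 (Alice) has 2→6.
A2 = A1; e.g. 0 (Bob) can still go to 1. Fixed point.
Alice's attractor = {2, 6}; Bob avoids the target exactly from the complement.

0, 1, 3, 4, 5, 7, 8, 9, 10, 11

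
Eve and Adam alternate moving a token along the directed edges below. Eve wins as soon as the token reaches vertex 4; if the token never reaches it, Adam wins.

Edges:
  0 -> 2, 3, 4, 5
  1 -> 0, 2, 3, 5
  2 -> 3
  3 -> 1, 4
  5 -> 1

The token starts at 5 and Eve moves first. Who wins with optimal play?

Track states (vertex, player-to-move).
A0 = {(4,Eve), (4,Adam)}
A1: add {(0,Eve), (3,Eve)}.
A2: add {(2,Adam)}.
A3: add {(1,Eve)}.
A4: add {(3,Adam), (5,Adam)}.
A5: add {(2,Eve)}.
A6 = A5; e.g. (0,Adam) stays out. (5,Eve) never enters ⇒ Adam avoids the target.

Adam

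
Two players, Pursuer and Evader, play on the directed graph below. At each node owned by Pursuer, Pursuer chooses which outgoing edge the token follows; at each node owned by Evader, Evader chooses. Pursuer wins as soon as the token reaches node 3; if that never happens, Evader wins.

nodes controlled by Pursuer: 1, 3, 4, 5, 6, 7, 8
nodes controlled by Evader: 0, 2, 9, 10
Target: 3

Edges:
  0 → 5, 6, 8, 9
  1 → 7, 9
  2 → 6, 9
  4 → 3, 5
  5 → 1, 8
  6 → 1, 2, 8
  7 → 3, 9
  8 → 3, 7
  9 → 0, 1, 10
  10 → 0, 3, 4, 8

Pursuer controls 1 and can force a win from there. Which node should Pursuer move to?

A0 = {3}
A1: add {4, 7, 8} — 4 (Pursuer) has 4→3; 7 (Pursuer) has 7→3; 8 (Pursuer) has 8→3.
A2: add {1, 5, 6} — 1 (Pursuer) has 1→7; 5 (Pursuer) has 5→8; 6 (Pursuer) has 6→8.
A3 = A2; e.g. 0 (Evader) can still go to 9. Fixed point.
From 1, successor 7 is in the attractor (rank 1); the other successor 9 is not.

7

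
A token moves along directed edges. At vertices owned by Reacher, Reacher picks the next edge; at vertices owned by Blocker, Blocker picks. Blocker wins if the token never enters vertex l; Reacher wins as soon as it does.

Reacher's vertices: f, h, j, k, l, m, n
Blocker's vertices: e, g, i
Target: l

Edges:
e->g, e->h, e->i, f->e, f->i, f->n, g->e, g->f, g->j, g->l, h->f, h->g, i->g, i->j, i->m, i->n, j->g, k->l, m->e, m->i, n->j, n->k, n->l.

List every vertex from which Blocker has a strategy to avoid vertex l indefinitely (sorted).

A0 = {l}
A1: add {k, n} — k (Reacher) has k→l; n (Reacher) has n→l.
A2: add {f} — f (Reacher) has f→n.
A3: add {h} — h (Reacher) has h→f.
A4 = A3; e.g. e (Blocker) can still go to g. Fixed point.
Reacher's attractor = {f, h, k, l, n}; Blocker avoids the target exactly from the complement.

e, g, i, j, m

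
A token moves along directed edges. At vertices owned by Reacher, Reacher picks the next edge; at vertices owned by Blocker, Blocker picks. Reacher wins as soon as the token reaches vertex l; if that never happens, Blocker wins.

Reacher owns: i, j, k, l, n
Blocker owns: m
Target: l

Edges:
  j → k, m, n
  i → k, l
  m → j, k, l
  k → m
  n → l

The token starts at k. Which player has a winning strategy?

A0 = {l}
A1: add {i, n} — i (Reacher) has i→l; n (Reacher) has n→l.
A2: add {j} — j (Reacher) has j→n.
A3 = A2; e.g. k (Reacher) has no edge into A2. Fixed point.
k never enters the attractor, so Blocker can avoid the target forever.

Blocker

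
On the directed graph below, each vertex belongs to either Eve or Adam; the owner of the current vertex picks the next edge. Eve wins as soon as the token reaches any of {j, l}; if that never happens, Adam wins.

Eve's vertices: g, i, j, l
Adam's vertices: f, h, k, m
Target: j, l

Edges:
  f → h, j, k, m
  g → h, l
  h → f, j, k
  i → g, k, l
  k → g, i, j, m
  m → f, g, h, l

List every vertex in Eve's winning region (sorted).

A0 = {j, l}
A1: add {g, i} — g (Eve) has g→l; i (Eve) has i→l.
A2 = A1; e.g. f (Adam) can still go to h. Fixed point.
Eve's winning region = {g, i, j, l}.

g, i, j, l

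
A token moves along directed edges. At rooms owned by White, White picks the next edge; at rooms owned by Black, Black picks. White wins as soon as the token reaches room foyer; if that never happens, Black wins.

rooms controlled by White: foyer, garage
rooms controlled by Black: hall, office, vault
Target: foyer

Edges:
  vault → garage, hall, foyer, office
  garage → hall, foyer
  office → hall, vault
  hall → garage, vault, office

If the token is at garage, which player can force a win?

White

A0 = {foyer}
A1: add {garage} — garage (White) has garage→foyer.
A2 = A1; e.g. hall (Black) can still go to vault. Fixed point.
garage ∈ A1, so White can force the target.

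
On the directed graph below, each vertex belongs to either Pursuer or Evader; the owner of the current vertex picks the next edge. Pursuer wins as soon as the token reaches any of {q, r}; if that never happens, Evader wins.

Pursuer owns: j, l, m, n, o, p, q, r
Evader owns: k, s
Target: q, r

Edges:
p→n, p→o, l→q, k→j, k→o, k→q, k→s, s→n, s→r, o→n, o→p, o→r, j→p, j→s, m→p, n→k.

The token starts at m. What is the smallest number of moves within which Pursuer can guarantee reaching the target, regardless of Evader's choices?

A0 = {q, r}
A1: add {l, o} — l (Pursuer) has l→q; o (Pursuer) has o→r.
A2: add {p} — p (Pursuer) has p→o.
A3: add {j, m} — j (Pursuer) has j→p; m (Pursuer) has m→p.
A4 = A3; e.g. k (Evader) can still go to s. Fixed point.
m enters the attractor at level 3, so Pursuer can force the target in 3 moves from there.

3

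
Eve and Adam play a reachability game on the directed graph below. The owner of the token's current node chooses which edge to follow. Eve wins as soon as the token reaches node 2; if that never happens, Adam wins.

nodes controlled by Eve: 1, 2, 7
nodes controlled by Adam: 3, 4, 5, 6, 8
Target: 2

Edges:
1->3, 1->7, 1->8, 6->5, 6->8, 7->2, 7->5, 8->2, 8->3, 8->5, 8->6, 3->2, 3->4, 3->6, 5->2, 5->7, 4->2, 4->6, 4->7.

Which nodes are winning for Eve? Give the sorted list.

A0 = {2}
A1: add {7} — 7 (Eve) has 7→2.
A2: add {1, 5} — 1 (Eve) has 1→7; 5 (Adam): all of {2, 7} already in.
A3 = A2; e.g. 3 (Adam) can still go to 4. Fixed point.
Eve's winning region = {1, 2, 5, 7}.

1, 2, 5, 7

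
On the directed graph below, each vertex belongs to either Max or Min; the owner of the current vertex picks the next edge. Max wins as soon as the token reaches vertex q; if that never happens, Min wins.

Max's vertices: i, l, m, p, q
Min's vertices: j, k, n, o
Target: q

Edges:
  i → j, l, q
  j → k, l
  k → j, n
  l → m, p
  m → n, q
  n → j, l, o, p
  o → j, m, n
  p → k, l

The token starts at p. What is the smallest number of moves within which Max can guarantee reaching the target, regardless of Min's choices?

A0 = {q}
A1: add {i, m} — i (Max) has i→q; m (Max) has m→q.
A2: add {l} — l (Max) has l→m.
A3: add {p} — p (Max) has p→l.
A4 = A3; e.g. j (Min) can still go to k. Fixed point.
p enters the attractor at level 3, so Max can force the target in 3 moves from there.

3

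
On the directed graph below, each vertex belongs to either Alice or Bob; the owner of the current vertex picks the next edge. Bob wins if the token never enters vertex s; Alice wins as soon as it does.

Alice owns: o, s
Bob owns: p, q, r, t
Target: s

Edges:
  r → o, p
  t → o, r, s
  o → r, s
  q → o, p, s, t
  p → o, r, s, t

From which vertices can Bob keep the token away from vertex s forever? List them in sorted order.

A0 = {s}
A1: add {o} — o (Alice) has o→s.
A2 = A1; e.g. p (Bob) can still go to r. Fixed point.
Alice's attractor = {o, s}; Bob avoids the target exactly from the complement.

p, q, r, t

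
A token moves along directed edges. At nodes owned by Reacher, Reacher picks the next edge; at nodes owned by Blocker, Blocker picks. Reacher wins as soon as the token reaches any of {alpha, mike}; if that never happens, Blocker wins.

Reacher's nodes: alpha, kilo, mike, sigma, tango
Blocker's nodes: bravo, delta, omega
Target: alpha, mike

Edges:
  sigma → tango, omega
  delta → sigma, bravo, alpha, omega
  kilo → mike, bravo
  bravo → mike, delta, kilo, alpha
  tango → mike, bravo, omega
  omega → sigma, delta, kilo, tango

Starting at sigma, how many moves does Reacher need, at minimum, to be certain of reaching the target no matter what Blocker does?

A0 = {alpha, mike}
A1: add {kilo, tango} — kilo (Reacher) has kilo→mike; tango (Reacher) has tango→mike.
A2: add {sigma} — sigma (Reacher) has sigma→tango.
A3 = A2; e.g. delta (Blocker) can still go to bravo. Fixed point.
sigma enters the attractor at level 2, so Reacher can force the target in 2 moves from there.

2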